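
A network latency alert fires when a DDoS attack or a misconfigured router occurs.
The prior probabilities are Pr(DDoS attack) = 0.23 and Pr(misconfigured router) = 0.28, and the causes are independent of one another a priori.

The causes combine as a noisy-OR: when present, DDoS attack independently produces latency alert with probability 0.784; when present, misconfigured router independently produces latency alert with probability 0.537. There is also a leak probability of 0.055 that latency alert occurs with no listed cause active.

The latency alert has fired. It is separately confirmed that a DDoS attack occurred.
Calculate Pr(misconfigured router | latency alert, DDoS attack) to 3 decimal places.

Under noisy-OR, P(latency alert | causes) = 1 − (1−0.055)·∏(1−qᵢ) over the active causes.
Weight on misconfigured router=true, given the evidence: 0.905492·0.28 = 0.253538
Normalizer over all consistent configurations: 0.79588·0.72 + 0.905492·0.28 = 0.826572
Posterior = 0.253538 / 0.826572 ≈ 0.307

Pr(misconfigured router | latency alert, DDoS attack) ≈ 0.307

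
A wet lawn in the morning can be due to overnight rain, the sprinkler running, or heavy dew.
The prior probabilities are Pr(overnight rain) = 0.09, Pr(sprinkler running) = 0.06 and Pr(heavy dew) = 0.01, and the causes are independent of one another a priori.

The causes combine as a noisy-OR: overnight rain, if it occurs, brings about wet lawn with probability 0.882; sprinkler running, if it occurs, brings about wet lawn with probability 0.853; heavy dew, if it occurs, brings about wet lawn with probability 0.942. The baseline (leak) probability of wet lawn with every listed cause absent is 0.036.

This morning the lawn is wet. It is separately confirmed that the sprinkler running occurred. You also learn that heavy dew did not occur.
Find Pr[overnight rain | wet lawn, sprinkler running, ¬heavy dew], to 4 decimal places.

Pr[overnight rain | wet lawn, sprinkler running, ¬heavy dew] ≈ 0.1018

Under noisy-OR, P(wet lawn | causes) = 1 − (1−0.036)·∏(1−qᵢ) over the active causes.
P(wet lawn | sprinkler running, ¬heavy dew) = 0.858292*0.91 + 0.983278*0.09 = 0.781046 + 0.088495 = 0.869541
The overnight rain-present share is 0.983278*0.09 = 0.088495.
So P(overnight rain | wet lawn, sprinkler running, ¬heavy dew) = 0.088495/0.869541 ≈ 0.1018.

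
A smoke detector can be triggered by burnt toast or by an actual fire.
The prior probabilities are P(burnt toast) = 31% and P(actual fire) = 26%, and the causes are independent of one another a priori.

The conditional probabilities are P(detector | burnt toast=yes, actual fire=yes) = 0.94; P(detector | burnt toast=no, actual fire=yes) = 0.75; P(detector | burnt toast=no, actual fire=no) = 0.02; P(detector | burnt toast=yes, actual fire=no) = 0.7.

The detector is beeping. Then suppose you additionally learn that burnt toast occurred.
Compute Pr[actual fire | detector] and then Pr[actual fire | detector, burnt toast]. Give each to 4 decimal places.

Pr[actual fire | detector] ≈ 0.5519; Pr[actual fire | detector, burnt toast] ≈ 0.3206

Enumerate the 4 (burnt toast, actual fire) configurations and weight by the priors:
  P(detector) = 0.02·0.69·0.74 + 0.75·0.69·0.26 + 0.7·0.31·0.74 + 0.94·0.31·0.26
        = 0.010212 + 0.134550 + 0.160580 + 0.075764 = 0.381106
Configurations with actual fire contribute 0.210314, so
  P(actual fire | detector) = 0.210314 / 0.381106 ≈ 0.5519

With the extra evidence:
By total probability over both values of actual fire:
  P(detector | burnt toast) = 0.7×0.74 + 0.94×0.26
        = 0.518000 + 0.244400 = 0.762400
Keeping only the actual fire-present terms gives 0.244400, so
  P(actual fire | detector, burnt toast) = 0.244400 / 0.762400 ≈ 0.3206
The drop from 0.5519 to 0.3206 is the explaining-away (discounting) effect.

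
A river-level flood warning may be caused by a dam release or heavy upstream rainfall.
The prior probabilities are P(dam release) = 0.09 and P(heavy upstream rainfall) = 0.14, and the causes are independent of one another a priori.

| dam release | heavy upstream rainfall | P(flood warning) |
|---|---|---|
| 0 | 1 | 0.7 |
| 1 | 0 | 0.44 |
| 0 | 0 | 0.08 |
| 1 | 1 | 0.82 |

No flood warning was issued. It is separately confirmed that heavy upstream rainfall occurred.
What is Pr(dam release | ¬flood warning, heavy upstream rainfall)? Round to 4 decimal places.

Pr(dam release | ¬flood warning, heavy upstream rainfall) ≈ 0.0560

Numerator (weight on configurations with dam release): 0.18×0.09 = 0.016200
The normalizing constant is 0.3×0.91 + 0.18×0.09 = 0.289200
Posterior = 0.016200 / 0.289200 ≈ 0.0560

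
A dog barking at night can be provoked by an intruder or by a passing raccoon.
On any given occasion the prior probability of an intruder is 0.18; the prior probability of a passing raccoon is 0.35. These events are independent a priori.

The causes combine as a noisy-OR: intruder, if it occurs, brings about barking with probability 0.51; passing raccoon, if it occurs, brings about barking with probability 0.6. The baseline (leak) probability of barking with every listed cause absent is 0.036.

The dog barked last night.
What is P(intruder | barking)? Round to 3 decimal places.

Under noisy-OR, P(barking | causes) = 1 − (1−0.036)·∏(1−qᵢ) over the active causes.
P(barking) = 0.036*0.82*0.65 + 0.6144*0.82*0.35 + 0.52764*0.18*0.65 + 0.811056*0.18*0.35 = 0.019188 + 0.176333 + 0.061734 + 0.051097 = 0.308352
Restricting to configurations with intruder present: 0.061734 + 0.051097 = 0.112831.
So P(intruder | barking) = 0.112831/0.308352 ≈ 0.366.

P(intruder | barking) ≈ 0.366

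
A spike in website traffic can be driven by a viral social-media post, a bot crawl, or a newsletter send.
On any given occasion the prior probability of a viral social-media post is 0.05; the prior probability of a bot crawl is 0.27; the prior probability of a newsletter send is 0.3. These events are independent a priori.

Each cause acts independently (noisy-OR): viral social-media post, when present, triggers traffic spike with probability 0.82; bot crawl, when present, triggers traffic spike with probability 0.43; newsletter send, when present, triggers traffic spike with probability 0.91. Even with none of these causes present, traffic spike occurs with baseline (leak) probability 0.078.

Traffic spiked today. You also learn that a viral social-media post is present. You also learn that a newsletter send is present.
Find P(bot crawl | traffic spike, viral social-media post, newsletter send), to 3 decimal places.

Under noisy-OR, P(traffic spike | causes) = 1 − (1−0.078)·∏(1−qᵢ) over the active causes.
Numerator (weight on configurations with bot crawl): 0.991486*0.27 = 0.267701
The normalizing constant is 0.985064*0.73 + 0.991486*0.27 = 0.986798
P(bot crawl | traffic spike, viral social-media post, newsletter send) = 0.267701/0.986798 ≈ 0.271

P(bot crawl | traffic spike, viral social-media post, newsletter send) ≈ 0.271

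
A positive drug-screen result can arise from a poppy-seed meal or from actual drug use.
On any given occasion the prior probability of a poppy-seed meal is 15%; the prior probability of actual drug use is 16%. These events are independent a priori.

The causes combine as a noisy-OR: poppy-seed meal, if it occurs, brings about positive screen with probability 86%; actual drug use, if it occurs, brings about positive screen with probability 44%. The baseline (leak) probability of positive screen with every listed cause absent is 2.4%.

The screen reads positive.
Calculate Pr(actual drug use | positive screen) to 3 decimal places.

Under noisy-OR, P(positive screen | causes) = 1 − (1−0.024)·∏(1−qᵢ) over the active causes.
Weight on actual drug use=true, given the evidence: 0.061668 + 0.022164 = 0.083832
Normalizer over all consistent configurations: 0.024×0.85×0.84 + 0.45344×0.85×0.16 + 0.86336×0.15×0.84 + 0.923482×0.15×0.16 = 0.209751
Posterior = 0.083832 / 0.209751 ≈ 0.400

Pr(actual drug use | positive screen) ≈ 0.400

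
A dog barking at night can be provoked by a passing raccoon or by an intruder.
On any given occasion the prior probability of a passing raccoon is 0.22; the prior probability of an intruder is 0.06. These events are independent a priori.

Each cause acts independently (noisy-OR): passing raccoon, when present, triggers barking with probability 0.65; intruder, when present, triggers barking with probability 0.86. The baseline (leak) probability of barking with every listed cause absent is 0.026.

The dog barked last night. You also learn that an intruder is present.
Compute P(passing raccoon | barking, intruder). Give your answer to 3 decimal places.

P(passing raccoon | barking, intruder) ≈ 0.237

Under noisy-OR, P(barking | causes) = 1 − (1−0.026)·∏(1−qᵢ) over the active causes.
P(barking | intruder) = 0.86364×0.78 + 0.952274×0.22 = 0.673639 + 0.209500 = 0.883139
Restricting to configurations with passing raccoon present: 0.952274×0.22 = 0.209500.
So P(passing raccoon | barking, intruder) = 0.209500/0.883139 ≈ 0.237.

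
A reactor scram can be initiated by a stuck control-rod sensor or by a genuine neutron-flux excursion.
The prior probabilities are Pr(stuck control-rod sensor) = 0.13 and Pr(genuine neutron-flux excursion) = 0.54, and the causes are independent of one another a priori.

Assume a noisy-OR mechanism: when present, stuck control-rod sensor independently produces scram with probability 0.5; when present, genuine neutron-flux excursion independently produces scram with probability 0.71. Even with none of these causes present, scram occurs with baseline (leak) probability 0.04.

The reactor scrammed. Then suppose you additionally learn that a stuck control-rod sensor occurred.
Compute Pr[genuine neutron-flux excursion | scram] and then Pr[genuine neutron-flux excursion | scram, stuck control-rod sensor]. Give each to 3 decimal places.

Under noisy-OR, P(scram | causes) = 1 − (1−0.04)·∏(1−qᵢ) over the active causes.
For the numerator, keep only genuine neutron-flux excursion=true terms: 0.339008 + 0.060428 = 0.399436
Normalizer over all consistent configurations: 0.04×0.87×0.46 + 0.7216×0.87×0.54 + 0.52×0.13×0.46 + 0.8608×0.13×0.54 = 0.446540
Posterior = 0.399436 / 0.446540 ≈ 0.895

Now condition on the additional information:
By total probability over both values of genuine neutron-flux excursion:
  P(scram | stuck control-rod sensor) = 0.52×0.46 + 0.8608×0.54
        = 0.239200 + 0.464832 = 0.704032
Keeping only the genuine neutron-flux excursion-present terms gives 0.464832, so
  P(genuine neutron-flux excursion | scram, stuck control-rod sensor) = 0.464832 / 0.704032 ≈ 0.660
This is intercausal reasoning (explaining away): once stuck control-rod sensor accounts for the scram, genuine neutron-flux excursion becomes less likely.

Pr[genuine neutron-flux excursion | scram] ≈ 0.895; Pr[genuine neutron-flux excursion | scram, stuck control-rod sensor] ≈ 0.660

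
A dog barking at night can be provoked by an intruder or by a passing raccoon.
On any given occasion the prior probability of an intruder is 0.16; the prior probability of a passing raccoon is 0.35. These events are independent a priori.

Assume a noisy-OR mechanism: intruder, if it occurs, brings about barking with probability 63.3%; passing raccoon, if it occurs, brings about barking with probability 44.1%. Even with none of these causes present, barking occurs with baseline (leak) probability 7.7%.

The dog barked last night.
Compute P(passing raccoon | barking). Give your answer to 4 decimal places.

P(passing raccoon | barking) ≈ 0.6288

Under noisy-OR, P(barking | causes) = 1 − (1−0.077)·∏(1−qᵢ) over the active causes.
P(barking) = 0.077×0.84×0.65 + 0.484043×0.84×0.35 + 0.661259×0.16×0.65 + 0.810644×0.16×0.35 = 0.042042 + 0.142309 + 0.068771 + 0.045396 = 0.298518
Restricting to configurations with passing raccoon present: 0.142309 + 0.045396 = 0.187705.
So P(passing raccoon | barking) = 0.187705/0.298518 ≈ 0.6288.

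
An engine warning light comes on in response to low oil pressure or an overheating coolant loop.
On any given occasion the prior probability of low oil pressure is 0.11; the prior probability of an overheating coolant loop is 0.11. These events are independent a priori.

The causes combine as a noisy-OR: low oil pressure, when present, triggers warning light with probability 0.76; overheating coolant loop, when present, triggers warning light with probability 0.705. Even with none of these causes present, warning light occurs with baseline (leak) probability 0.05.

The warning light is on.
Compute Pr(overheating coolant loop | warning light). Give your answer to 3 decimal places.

Pr(overheating coolant loop | warning light) ≈ 0.415

Under noisy-OR, P(warning light | causes) = 1 − (1−0.05)·∏(1−qᵢ) over the active causes.
Enumerate the 4 (low oil pressure, overheating coolant loop) configurations and weight by the priors:
  P(warning light) = 0.05×0.89×0.89 + 0.71975×0.89×0.11 + 0.772×0.11×0.89 + 0.93274×0.11×0.11
        = 0.039605 + 0.070464 + 0.075579 + 0.011286 = 0.196934
The terms with overheating coolant loop present sum to 0.081750, so
  P(overheating coolant loop | warning light) = 0.081750 / 0.196934 ≈ 0.415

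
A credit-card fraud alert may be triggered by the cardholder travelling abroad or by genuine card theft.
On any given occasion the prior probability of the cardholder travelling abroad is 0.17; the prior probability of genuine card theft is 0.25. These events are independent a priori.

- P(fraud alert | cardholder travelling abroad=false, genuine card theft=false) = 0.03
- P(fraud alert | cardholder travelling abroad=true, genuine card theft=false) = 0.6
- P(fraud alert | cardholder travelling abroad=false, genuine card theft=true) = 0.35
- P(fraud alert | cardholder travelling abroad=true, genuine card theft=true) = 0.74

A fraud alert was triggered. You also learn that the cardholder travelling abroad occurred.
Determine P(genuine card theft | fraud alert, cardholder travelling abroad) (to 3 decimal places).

By total probability over both values of genuine card theft:
  P(fraud alert | cardholder travelling abroad) = 0.6·0.75 + 0.74·0.25
        = 0.450000 + 0.185000 = 0.635000
The terms with genuine card theft present sum to 0.185000, so
  P(genuine card theft | fraud alert, cardholder travelling abroad) = 0.185000 / 0.635000 ≈ 0.291

P(genuine card theft | fraud alert, cardholder travelling abroad) ≈ 0.291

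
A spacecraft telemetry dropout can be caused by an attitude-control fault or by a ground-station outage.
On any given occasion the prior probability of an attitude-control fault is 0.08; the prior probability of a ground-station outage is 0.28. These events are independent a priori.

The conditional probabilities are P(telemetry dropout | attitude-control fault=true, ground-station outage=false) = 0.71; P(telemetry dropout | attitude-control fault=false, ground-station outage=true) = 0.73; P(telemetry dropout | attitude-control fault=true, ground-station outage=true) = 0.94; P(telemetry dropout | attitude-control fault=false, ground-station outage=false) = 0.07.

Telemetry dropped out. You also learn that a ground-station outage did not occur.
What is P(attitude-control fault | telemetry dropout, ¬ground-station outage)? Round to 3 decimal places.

P(telemetry dropout | ¬ground-station outage) = 0.07·0.92 + 0.71·0.08 = 0.064400 + 0.056800 = 0.121200
Of this, 0.056800 comes from 0.71·0.08 (the attitude-control fault=true cases).
So P(attitude-control fault | telemetry dropout, ¬ground-station outage) = 0.056800/0.121200 ≈ 0.469.

P(attitude-control fault | telemetry dropout, ¬ground-station outage) ≈ 0.469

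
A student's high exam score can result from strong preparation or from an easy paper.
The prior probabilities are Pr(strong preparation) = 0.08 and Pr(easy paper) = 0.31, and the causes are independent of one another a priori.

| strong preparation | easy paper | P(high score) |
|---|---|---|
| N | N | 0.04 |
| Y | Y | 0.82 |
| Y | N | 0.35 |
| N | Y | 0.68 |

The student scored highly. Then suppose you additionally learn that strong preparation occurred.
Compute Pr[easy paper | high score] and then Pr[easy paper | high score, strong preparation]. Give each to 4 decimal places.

Pr[easy paper | high score] ≈ 0.8274; Pr[easy paper | high score, strong preparation] ≈ 0.5128

Enumerate the 4 (strong preparation, easy paper) configurations and weight by the priors:
  P(high score) = 0.04·0.92·0.69 + 0.68·0.92·0.31 + 0.35·0.08·0.69 + 0.82·0.08·0.31
        = 0.025392 + 0.193936 + 0.019320 + 0.020336 = 0.258984
Keeping only the easy paper-present terms gives 0.214272, so
  P(easy paper | high score) = 0.214272 / 0.258984 ≈ 0.8274

Now condition on the additional information:
P(high score | strong preparation) = 0.35·0.69 + 0.82·0.31 = 0.241500 + 0.254200 = 0.495700
Restricting to configurations with easy paper present: 0.82·0.31 = 0.254200.
Hence the posterior is 0.254200/0.495700 ≈ 0.5128.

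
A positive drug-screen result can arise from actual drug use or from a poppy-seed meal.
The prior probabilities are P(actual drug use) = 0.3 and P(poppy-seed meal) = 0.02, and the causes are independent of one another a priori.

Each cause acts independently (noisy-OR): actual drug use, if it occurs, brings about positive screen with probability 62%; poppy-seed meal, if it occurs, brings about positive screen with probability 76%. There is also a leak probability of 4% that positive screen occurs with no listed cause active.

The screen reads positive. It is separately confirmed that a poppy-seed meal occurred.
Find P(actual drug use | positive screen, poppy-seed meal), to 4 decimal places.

P(actual drug use | positive screen, poppy-seed meal) ≈ 0.3369

Under noisy-OR, P(positive screen | causes) = 1 − (1−0.04)·∏(1−qᵢ) over the active causes.
For the numerator, keep only actual drug use=true terms: 0.912448×0.3 = 0.273734
Normalizer over all consistent configurations: 0.7696×0.7 + 0.912448×0.3 = 0.812454
Posterior = 0.273734 / 0.812454 ≈ 0.3369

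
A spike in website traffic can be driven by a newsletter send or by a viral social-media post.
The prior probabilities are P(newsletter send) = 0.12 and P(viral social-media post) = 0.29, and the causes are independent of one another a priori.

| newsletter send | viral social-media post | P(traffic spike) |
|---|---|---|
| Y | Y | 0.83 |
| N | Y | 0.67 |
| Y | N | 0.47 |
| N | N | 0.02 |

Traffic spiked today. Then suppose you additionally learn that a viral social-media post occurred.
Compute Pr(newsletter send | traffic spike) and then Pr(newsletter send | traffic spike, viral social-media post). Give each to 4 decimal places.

Pr(newsletter send | traffic spike) ≈ 0.2731; Pr(newsletter send | traffic spike, viral social-media post) ≈ 0.1445

Sum P(traffic spike|·) weighted by the priors over the 4 (newsletter send, viral social-media post) configurations:
  P(traffic spike) = 0.02×0.88×0.71 + 0.67×0.88×0.29 + 0.47×0.12×0.71 + 0.83×0.12×0.29
        = 0.012496 + 0.170984 + 0.040044 + 0.028884 = 0.252408
Configurations with newsletter send contribute 0.068928, so
  P(newsletter send | traffic spike) = 0.068928 / 0.252408 ≈ 0.2731

Now condition on the additional information:
By total probability over both values of newsletter send:
  P(traffic spike | viral social-media post) = 0.67×0.88 + 0.83×0.12
        = 0.589600 + 0.099600 = 0.689200
Configurations with newsletter send contribute 0.099600, so
  P(newsletter send | traffic spike, viral social-media post) = 0.099600 / 0.689200 ≈ 0.1445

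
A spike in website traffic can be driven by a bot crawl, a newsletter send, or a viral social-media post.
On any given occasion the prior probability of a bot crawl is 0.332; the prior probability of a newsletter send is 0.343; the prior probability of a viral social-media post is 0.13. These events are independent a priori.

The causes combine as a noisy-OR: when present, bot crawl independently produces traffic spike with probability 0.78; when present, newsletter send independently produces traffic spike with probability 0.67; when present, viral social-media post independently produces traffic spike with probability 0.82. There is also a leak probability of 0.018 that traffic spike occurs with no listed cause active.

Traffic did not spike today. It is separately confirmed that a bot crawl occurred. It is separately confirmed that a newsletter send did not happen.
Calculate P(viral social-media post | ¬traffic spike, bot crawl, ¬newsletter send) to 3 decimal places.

P(viral social-media post | ¬traffic spike, bot crawl, ¬newsletter send) ≈ 0.026

Under noisy-OR, P(traffic spike | causes) = 1 − (1−0.018)·∏(1−qᵢ) over the active causes.
Numerator (weight on configurations with viral social-media post): 0.038887·0.13 = 0.005055
Denominator P(¬traffic spike | bot crawl, ¬newsletter send): 0.21604·0.87 + 0.038887·0.13 = 0.193010
P(viral social-media post | ¬traffic spike, bot crawl, ¬newsletter send) = 0.005055/0.193010 ≈ 0.026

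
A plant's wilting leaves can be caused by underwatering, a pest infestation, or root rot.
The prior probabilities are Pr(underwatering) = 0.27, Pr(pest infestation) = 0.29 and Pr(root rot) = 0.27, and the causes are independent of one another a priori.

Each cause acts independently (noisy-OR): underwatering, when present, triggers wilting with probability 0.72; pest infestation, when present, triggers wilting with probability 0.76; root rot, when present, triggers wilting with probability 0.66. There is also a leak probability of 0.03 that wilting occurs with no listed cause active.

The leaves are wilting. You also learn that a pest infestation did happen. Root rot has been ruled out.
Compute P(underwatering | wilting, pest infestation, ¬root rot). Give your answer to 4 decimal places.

Under noisy-OR, P(wilting | causes) = 1 − (1−0.03)·∏(1−qᵢ) over the active causes.
By total probability over both values of underwatering:
  P(wilting | pest infestation, ¬root rot) = 0.7672·0.73 + 0.934816·0.27
        = 0.560056 + 0.252400 = 0.812456
Configurations with underwatering contribute 0.252400, so
  P(underwatering | wilting, pest infestation, ¬root rot) = 0.252400 / 0.812456 ≈ 0.3107

P(underwatering | wilting, pest infestation, ¬root rot) ≈ 0.3107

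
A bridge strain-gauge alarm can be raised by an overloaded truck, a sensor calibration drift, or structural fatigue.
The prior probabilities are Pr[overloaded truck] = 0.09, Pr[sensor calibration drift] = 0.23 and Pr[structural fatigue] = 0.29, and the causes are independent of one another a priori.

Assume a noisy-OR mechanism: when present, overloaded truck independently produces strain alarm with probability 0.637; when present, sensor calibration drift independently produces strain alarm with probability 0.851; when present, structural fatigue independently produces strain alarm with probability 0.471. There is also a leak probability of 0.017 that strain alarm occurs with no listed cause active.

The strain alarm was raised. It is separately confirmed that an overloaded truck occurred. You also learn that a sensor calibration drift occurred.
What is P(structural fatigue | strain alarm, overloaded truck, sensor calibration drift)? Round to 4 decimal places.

P(structural fatigue | strain alarm, overloaded truck, sensor calibration drift) ≈ 0.2954

Under noisy-OR, P(strain alarm | causes) = 1 − (1−0.017)·∏(1−qᵢ) over the active causes.
Weight on structural fatigue=true, given the evidence: 0.971874*0.29 = 0.281843
Denominator P(strain alarm | overloaded truck, sensor calibration drift): 0.946832*0.71 + 0.971874*0.29 = 0.954094
P(structural fatigue | strain alarm, overloaded truck, sensor calibration drift) = 0.281843/0.954094 ≈ 0.2954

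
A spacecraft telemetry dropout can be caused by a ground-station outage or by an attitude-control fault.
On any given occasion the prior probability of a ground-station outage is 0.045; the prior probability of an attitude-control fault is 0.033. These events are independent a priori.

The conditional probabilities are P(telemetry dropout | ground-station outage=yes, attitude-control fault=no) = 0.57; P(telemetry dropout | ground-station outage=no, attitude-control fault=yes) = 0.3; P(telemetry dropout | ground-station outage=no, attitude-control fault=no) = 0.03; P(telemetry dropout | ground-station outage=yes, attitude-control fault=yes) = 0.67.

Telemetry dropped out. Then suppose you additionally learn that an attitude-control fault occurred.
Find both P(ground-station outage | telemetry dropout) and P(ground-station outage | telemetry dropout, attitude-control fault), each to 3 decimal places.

P(ground-station outage | telemetry dropout) ≈ 0.410; P(ground-station outage | telemetry dropout, attitude-control fault) ≈ 0.095

Enumerate the 4 (ground-station outage, attitude-control fault) configurations and weight by the priors:
  P(telemetry dropout) = 0.03*0.955*0.967 + 0.3*0.955*0.033 + 0.57*0.045*0.967 + 0.67*0.045*0.033
        = 0.027705 + 0.009454 + 0.024804 + 0.000995 = 0.062958
The terms with ground-station outage present sum to 0.025799, so
  P(ground-station outage | telemetry dropout) = 0.025799 / 0.062958 ≈ 0.410

With the extra evidence:
P(telemetry dropout | attitude-control fault) = 0.3·0.955 + 0.67·0.045 = 0.286500 + 0.030150 = 0.316650
Of this, 0.030150 comes from 0.67·0.045 (the ground-station outage=true cases).
So P(ground-station outage | telemetry dropout, attitude-control fault) = 0.030150/0.316650 ≈ 0.095.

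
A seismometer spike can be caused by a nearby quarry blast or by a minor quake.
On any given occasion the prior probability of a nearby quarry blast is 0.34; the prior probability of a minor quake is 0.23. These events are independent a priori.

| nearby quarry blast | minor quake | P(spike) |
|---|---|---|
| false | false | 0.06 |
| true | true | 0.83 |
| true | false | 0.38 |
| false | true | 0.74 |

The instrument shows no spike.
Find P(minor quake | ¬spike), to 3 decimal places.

P(minor quake | ¬spike) ≈ 0.076

P(¬spike) = 0.94·0.66·0.77 + 0.26·0.66·0.23 + 0.62·0.34·0.77 + 0.17·0.34·0.23 = 0.477708 + 0.039468 + 0.162316 + 0.013294 = 0.692786
Restricting to configurations with minor quake present: 0.039468 + 0.013294 = 0.052762.
P(minor quake | ¬spike) = 0.052762 / 0.692786 ≈ 0.076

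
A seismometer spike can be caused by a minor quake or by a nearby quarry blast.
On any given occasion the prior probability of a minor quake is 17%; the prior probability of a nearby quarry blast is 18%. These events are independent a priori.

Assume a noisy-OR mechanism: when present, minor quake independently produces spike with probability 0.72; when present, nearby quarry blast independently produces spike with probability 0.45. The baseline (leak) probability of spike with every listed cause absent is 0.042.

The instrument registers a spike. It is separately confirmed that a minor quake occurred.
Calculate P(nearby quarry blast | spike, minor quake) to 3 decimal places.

Under noisy-OR, P(spike | causes) = 1 − (1−0.042)·∏(1−qᵢ) over the active causes.
P(spike | minor quake) = 0.73176×0.82 + 0.852468×0.18 = 0.600043 + 0.153444 = 0.753487
Of this, 0.153444 comes from 0.852468×0.18 (the nearby quarry blast=true cases).
Hence the posterior is 0.153444/0.753487 ≈ 0.204.

P(nearby quarry blast | spike, minor quake) ≈ 0.204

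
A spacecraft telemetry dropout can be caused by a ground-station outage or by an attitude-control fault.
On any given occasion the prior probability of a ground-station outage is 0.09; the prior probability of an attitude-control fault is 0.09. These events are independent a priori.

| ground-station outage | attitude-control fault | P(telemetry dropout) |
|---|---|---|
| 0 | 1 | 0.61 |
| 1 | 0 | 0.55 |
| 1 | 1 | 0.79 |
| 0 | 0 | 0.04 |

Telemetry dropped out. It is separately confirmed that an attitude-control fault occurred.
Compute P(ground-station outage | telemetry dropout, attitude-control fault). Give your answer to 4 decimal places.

Weight on ground-station outage=true, given the evidence: 0.79·0.09 = 0.071100
The normalizing constant is 0.61·0.91 + 0.79·0.09 = 0.626200
P(ground-station outage | telemetry dropout, attitude-control fault) = 0.071100/0.626200 ≈ 0.1135

P(ground-station outage | telemetry dropout, attitude-control fault) ≈ 0.1135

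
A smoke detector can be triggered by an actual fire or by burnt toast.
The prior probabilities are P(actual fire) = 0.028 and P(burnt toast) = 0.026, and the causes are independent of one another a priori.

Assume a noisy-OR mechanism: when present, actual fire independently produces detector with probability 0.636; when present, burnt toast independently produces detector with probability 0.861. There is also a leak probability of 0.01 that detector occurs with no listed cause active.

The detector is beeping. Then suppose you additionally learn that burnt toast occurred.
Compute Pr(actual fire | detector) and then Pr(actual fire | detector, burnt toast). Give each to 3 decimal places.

Pr(actual fire | detector) ≈ 0.367; Pr(actual fire | detector, burnt toast) ≈ 0.031

Under noisy-OR, P(detector | causes) = 1 − (1−0.01)·∏(1−qᵢ) over the active causes.
P(detector) = 0.01×0.972×0.974 + 0.86239×0.972×0.026 + 0.63964×0.028×0.974 + 0.94991×0.028×0.026 = 0.009467 + 0.021794 + 0.017444 + 0.000692 = 0.049397
The actual fire-present share is 0.017444 + 0.000692 = 0.018136.
Hence the posterior is 0.018136/0.049397 ≈ 0.367.

Now also conditioning on burnt toast=true:
P(detector | burnt toast) = 0.86239*0.972 + 0.94991*0.028 = 0.838243 + 0.026597 = 0.864840
Restricting to configurations with actual fire present: 0.94991*0.028 = 0.026597.
P(actual fire | detector, burnt toast) = 0.026597 / 0.864840 ≈ 0.031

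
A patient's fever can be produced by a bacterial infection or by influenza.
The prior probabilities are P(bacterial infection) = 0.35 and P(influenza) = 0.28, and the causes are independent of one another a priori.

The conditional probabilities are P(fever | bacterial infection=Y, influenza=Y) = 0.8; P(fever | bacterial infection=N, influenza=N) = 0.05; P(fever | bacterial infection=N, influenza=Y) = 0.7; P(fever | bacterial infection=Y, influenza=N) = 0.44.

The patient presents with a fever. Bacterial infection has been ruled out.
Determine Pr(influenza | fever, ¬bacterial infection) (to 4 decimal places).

Pr(influenza | fever, ¬bacterial infection) ≈ 0.8448

By total probability over both values of influenza:
  P(fever | ¬bacterial infection) = 0.05*0.72 + 0.7*0.28
        = 0.036000 + 0.196000 = 0.232000
Keeping only the influenza-present terms gives 0.196000, so
  P(influenza | fever, ¬bacterial infection) = 0.196000 / 0.232000 ≈ 0.8448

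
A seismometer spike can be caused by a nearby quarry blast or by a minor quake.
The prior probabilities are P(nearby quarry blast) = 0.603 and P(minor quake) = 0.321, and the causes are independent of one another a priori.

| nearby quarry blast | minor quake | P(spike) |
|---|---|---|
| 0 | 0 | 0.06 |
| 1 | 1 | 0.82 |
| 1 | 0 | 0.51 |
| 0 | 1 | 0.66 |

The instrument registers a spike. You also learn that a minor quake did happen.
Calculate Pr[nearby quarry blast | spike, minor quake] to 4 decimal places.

For the numerator, keep only nearby quarry blast=true terms: 0.82·0.603 = 0.494460
The normalizing constant is 0.66·0.397 + 0.82·0.603 = 0.756480
P(nearby quarry blast | spike, minor quake) = 0.494460/0.756480 ≈ 0.6536

Pr[nearby quarry blast | spike, minor quake] ≈ 0.6536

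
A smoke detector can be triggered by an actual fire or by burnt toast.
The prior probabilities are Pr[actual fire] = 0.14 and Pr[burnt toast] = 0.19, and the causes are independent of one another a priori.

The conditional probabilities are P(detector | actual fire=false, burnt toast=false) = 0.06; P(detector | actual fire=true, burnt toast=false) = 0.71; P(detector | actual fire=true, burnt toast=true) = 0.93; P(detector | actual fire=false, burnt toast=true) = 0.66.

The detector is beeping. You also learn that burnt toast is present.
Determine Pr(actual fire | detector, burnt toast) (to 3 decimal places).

Numerator (weight on configurations with actual fire): 0.93·0.14 = 0.130200
Normalizer over all consistent configurations: 0.66·0.86 + 0.93·0.14 = 0.697800
P(actual fire | detector, burnt toast) = 0.130200/0.697800 ≈ 0.187

Pr(actual fire | detector, burnt toast) ≈ 0.187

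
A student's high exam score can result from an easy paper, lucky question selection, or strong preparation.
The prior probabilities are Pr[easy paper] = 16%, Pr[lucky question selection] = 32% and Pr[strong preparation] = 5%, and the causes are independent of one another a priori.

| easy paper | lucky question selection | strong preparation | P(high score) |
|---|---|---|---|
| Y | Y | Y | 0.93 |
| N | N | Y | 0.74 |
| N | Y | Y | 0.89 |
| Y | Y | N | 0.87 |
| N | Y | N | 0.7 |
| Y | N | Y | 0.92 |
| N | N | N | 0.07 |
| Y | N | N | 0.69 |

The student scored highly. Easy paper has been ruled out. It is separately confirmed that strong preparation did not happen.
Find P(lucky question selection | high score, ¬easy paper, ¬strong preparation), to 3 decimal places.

Weight on lucky question selection=true, given the evidence: 0.7×0.32 = 0.224000
Normalizer over all consistent configurations: 0.07×0.68 + 0.7×0.32 = 0.271600
P(lucky question selection | high score, ¬easy paper, ¬strong preparation) = 0.224000/0.271600 ≈ 0.825

P(lucky question selection | high score, ¬easy paper, ¬strong preparation) ≈ 0.825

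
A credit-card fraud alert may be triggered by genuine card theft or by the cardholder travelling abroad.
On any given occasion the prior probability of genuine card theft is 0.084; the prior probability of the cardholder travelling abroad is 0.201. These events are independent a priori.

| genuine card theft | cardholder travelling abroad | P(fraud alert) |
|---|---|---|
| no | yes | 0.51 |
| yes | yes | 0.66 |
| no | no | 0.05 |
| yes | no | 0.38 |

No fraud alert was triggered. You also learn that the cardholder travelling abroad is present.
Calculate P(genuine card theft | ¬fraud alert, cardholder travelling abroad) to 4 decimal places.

Weight on genuine card theft=true, given the evidence: 0.34×0.084 = 0.028560
The normalizing constant is 0.49×0.916 + 0.34×0.084 = 0.477400
P(genuine card theft | ¬fraud alert, cardholder travelling abroad) = 0.028560/0.477400 ≈ 0.0598

P(genuine card theft | ¬fraud alert, cardholder travelling abroad) ≈ 0.0598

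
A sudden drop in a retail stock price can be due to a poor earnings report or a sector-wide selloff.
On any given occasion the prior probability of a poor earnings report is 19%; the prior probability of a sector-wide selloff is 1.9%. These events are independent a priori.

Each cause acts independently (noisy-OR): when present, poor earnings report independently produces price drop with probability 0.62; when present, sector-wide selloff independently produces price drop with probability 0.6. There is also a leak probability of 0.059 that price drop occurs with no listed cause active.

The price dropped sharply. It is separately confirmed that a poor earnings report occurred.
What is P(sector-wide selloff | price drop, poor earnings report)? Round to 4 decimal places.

Under noisy-OR, P(price drop | causes) = 1 − (1−0.059)·∏(1−qᵢ) over the active causes.
Sum P(price drop|·) weighted by the priors over both values of sector-wide selloff:
  P(price drop | poor earnings report) = 0.64242·0.981 + 0.856968·0.019
        = 0.630214 + 0.016282 = 0.646496
The terms with sector-wide selloff present sum to 0.016282, so
  P(sector-wide selloff | price drop, poor earnings report) = 0.016282 / 0.646496 ≈ 0.0252

P(sector-wide selloff | price drop, poor earnings report) ≈ 0.0252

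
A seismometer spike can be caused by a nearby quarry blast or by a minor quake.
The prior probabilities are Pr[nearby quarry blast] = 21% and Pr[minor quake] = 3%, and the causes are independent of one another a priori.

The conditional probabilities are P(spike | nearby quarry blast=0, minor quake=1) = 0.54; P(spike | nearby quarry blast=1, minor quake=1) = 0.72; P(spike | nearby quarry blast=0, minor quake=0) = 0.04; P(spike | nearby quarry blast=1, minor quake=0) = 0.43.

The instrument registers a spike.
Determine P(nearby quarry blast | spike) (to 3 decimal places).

P(nearby quarry blast | spike) ≈ 0.680

For the numerator, keep only nearby quarry blast=true terms: 0.087591 + 0.004536 = 0.092127
Denominator P(spike): 0.04·0.79·0.97 + 0.54·0.79·0.03 + 0.43·0.21·0.97 + 0.72·0.21·0.03 = 0.135577
P(nearby quarry blast | spike) = 0.092127/0.135577 ≈ 0.680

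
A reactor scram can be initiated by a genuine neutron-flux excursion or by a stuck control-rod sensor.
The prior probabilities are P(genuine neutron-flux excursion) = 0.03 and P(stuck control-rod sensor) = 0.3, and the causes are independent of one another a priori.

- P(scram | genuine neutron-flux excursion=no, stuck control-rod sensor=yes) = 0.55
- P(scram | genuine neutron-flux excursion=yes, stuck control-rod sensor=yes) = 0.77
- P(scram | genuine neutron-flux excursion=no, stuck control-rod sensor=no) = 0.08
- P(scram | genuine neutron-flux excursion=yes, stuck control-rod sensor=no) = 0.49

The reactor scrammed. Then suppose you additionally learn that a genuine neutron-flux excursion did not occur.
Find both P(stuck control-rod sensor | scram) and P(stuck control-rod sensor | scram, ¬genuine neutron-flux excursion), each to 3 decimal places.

P(stuck control-rod sensor | scram) ≈ 0.721; P(stuck control-rod sensor | scram, ¬genuine neutron-flux excursion) ≈ 0.747

Numerator (weight on configurations with stuck control-rod sensor): 0.160050 + 0.006930 = 0.166980
Normalizer over all consistent configurations: 0.08·0.97·0.7 + 0.55·0.97·0.3 + 0.49·0.03·0.7 + 0.77·0.03·0.3 = 0.231590
P(stuck control-rod sensor | scram) = 0.166980/0.231590 ≈ 0.721

With the extra evidence:
P(scram | ¬genuine neutron-flux excursion) = 0.08·0.7 + 0.55·0.3 = 0.056000 + 0.165000 = 0.221000
Of this, 0.165000 comes from 0.55·0.3 (the stuck control-rod sensor=true cases).
Hence the posterior is 0.165000/0.221000 ≈ 0.747.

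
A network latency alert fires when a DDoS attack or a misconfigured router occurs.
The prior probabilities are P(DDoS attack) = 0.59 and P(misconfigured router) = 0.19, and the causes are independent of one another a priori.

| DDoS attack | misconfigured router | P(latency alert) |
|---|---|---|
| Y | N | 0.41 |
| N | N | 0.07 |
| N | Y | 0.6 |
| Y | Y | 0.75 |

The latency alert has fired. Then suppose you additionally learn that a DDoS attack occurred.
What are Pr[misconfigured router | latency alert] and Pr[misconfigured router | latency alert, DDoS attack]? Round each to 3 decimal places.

Pr[misconfigured router | latency alert] ≈ 0.374; Pr[misconfigured router | latency alert, DDoS attack] ≈ 0.300

P(latency alert) = 0.07*0.41*0.81 + 0.6*0.41*0.19 + 0.41*0.59*0.81 + 0.75*0.59*0.19 = 0.023247 + 0.046740 + 0.195939 + 0.084075 = 0.350001
The misconfigured router-present share is 0.046740 + 0.084075 = 0.130815.
So P(misconfigured router | latency alert) = 0.130815/0.350001 ≈ 0.374.

Now condition on the additional information:
P(latency alert | DDoS attack) = 0.41·0.81 + 0.75·0.19 = 0.332100 + 0.142500 = 0.474600
The misconfigured router-present share is 0.75·0.19 = 0.142500.
Hence the posterior is 0.142500/0.474600 ≈ 0.300.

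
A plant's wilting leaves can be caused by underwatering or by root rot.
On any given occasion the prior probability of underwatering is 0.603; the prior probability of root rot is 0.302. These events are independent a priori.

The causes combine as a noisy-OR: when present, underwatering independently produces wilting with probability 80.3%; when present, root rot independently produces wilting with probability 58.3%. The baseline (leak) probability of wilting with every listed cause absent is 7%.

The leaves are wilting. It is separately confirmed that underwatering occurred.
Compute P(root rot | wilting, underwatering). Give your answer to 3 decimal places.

P(root rot | wilting, underwatering) ≈ 0.329

Under noisy-OR, P(wilting | causes) = 1 − (1−0.07)·∏(1−qᵢ) over the active causes.
Enumerate both values of root rot and weight by the priors:
  P(wilting | underwatering) = 0.81679*0.698 + 0.923601*0.302
        = 0.570119 + 0.278928 = 0.849047
The terms with root rot present sum to 0.278928, so
  P(root rot | wilting, underwatering) = 0.278928 / 0.849047 ≈ 0.329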